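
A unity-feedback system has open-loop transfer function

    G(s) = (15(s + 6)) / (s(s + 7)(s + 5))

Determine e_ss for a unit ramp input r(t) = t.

e_ss = 0.3889

G(s) has one pole at the origin.
This is a Type 1 system. Kv = lim_{s→0} s·G(s) = 90/35 = 18/7.
e_ss = 1/Kv = 1/(18/7) = 7/18 ≈ 0.3889.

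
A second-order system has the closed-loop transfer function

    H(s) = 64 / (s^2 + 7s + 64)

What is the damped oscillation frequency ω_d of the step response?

ω_d ≈ 7.194 rad/s

Comparing s^2 + 7s + 64 to s^2 + 2ζωₙs + ωₙ²: ωₙ = 8 rad/s and ζ = 7/(2·8) = 0.4375.
ζωₙ = 7/2 = 3.5, so ω_d = ωₙ√(1−ζ²) = √(ωₙ² − (ζωₙ)²) = √(64 − 3.5²) = √51.75 ≈ 7.194 rad/s.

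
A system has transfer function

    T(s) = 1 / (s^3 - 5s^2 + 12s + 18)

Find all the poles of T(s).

The poles are the roots of the denominator s^3 - 5s^2 + 12s + 18 = 0.
Trying s = -1: the polynomial evaluates to 0, so (s + 1) is a factor.
Dividing out leaves s^2 - 6s + 18 = 0.
The quadratic formula then gives s = 3 ± 3j.

s = 3 + 3j, 3 - 3j, -1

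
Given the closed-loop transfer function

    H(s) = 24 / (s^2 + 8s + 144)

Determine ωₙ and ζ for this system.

ωₙ = 12 rad/s, ζ ≈ 0.3333

Compare the denominator to the standard form s^2 + 2ζωₙs + ωₙ².
ωₙ² = 144, so ωₙ = 12 rad/s.
2ζωₙ = 8, so ζ = 8/(2·12) ≈ 0.3333.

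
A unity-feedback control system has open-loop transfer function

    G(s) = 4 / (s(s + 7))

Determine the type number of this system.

Type 1

The denominator has 1 factor of s at the origin (free integrator), so this is a Type 1 system.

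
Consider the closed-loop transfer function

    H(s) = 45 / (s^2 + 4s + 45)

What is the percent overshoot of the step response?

%OS ≈ 37.5%

Comparing s^2 + 4s + 45 to s^2 + 2ζωₙs + ωₙ²: ωₙ = √45 ≈ 6.708 rad/s and ζ = 4/(2·√45) ≈ 0.2981.
%OS = 100·exp(−πζ/√(1−ζ²)) = 100·exp(−π·0.2981/√(1−0.2981²)) ≈ 37.5%.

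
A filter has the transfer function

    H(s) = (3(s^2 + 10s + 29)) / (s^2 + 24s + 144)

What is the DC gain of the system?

Set s = 0: H(0) = (87) / (144) = 29/48.

H(0) = 29/48 ≈ 0.6042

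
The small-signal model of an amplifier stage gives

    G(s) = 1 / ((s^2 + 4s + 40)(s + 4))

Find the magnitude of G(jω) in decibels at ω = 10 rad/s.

|G(j10)|_dB ≈ -57.8 dB

Substitute s = j10: numerator = 1, denominator = -640 - j440.
|G(j10)| = |1| / |-640 - j440| = 1 / 776.66 ≈ 0.001288.
In decibels: 20·log₁₀(0.001288) ≈ -57.8 dB.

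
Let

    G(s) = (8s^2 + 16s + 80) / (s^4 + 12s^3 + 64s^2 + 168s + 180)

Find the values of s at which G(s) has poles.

The poles are the roots of the denominator s^4 + 12s^3 + 64s^2 + 168s + 180 = 0.
No real roots exist; factor into two real quadratics: (s^2 + 6s + 10)(s^2 + 6s + 18) = 0.
Each quadratic gives a conjugate pair via the quadratic formula.

s = -3 ± j, -3 ± 3j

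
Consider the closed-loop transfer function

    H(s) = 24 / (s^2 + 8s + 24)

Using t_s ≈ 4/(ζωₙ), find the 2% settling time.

Comparing s^2 + 8s + 24 to s^2 + 2ζωₙs + ωₙ²: ωₙ = √24 ≈ 4.899 rad/s and ζ = 8/(2·√24) ≈ 0.8165.
ζωₙ = 8/2 = 4, so t_s ≈ 4/(ζωₙ) = 4/4 = 1 s.

t_s ≈ 1 s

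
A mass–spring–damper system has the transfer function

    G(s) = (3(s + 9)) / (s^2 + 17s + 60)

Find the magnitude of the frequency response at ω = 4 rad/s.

|G(j4)| ≈ 0.3648

Substitute s = j4: numerator = 27 + j12, denominator = 44 + j68.
|G(j4)| = |27 + j12| / |44 + j68| = 29.547 / 80.994 ≈ 0.3648.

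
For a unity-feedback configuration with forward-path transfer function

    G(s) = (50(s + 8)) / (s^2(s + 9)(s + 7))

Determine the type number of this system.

Type 2

The denominator has 2 factors of s at the origin (free integrators), so this is a Type 2 system.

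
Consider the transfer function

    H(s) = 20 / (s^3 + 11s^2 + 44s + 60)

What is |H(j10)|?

Substitute s = j10: numerator = 20, denominator = -1040 - j560.
|H(j10)| = |20| / |-1040 - j560| = 20 / 1181.2 ≈ 0.01693.

|H(j10)| ≈ 0.01693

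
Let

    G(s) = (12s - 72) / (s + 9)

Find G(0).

G(0) = -8

Set s = 0: G(0) = (-72) / (9) = -8.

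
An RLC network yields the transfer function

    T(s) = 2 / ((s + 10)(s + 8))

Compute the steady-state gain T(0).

Set s = 0: T(0) = (2) / (80) = 1/40.

T(0) = 1/40 ≈ 0.02500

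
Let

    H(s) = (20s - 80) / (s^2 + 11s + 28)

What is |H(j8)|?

Substitute s = j8: numerator = -80 + j160, denominator = -36 + j88.
|H(j8)| = |-80 + j160| / |-36 + j88| = 178.89 / 95.079 ≈ 1.881.

|H(j8)| ≈ 1.881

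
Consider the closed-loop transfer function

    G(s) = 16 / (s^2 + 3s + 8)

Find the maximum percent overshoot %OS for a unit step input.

Comparing s^2 + 3s + 8 to s^2 + 2ζωₙs + ωₙ²: ωₙ = √8 ≈ 2.828 rad/s and ζ = 3/(2·√8) ≈ 0.5303.
%OS = 100·exp(−πζ/√(1−ζ²)) = 100·exp(−π·0.5303/√(1−0.5303²)) ≈ 14.0%.

%OS ≈ 14.0%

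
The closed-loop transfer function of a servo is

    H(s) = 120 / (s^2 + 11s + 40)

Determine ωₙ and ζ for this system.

Compare the denominator to the standard form s^2 + 2ζωₙs + ωₙ².
ωₙ² = 40, so ωₙ = √40 ≈ 6.325 rad/s.
2ζωₙ = 11, so ζ = 11/(2·√40) ≈ 0.8696.
With ζ = 0.8696 the response is underdamped.

ωₙ ≈ 6.325 rad/s, ζ ≈ 0.8696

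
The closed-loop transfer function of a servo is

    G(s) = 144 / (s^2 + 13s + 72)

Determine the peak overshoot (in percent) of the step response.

Comparing s^2 + 13s + 72 to s^2 + 2ζωₙs + ωₙ²: ωₙ = √72 ≈ 8.485 rad/s and ζ = 13/(2·√72) ≈ 0.7660.
%OS = 100·exp(−πζ/√(1−ζ²)) = 100·exp(−π·0.7660/√(1−0.7660²)) ≈ 2.37%.

%OS ≈ 2.37%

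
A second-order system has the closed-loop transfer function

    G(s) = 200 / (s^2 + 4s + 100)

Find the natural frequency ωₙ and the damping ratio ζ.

Compare the denominator to the standard form s^2 + 2ζωₙs + ωₙ².
ωₙ² = 100, so ωₙ = 10 rad/s.
2ζωₙ = 4, so ζ = 4/(2·10) = 0.2.

ωₙ = 10 rad/s, ζ = 0.2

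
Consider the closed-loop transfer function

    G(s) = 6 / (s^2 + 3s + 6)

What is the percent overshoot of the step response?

%OS ≈ 8.77%

Comparing s^2 + 3s + 6 to s^2 + 2ζωₙs + ωₙ²: ωₙ = √6 ≈ 2.449 rad/s and ζ = 3/(2·√6) ≈ 0.6124.
%OS = 100·exp(−πζ/√(1−ζ²)) = 100·exp(−π·0.6124/√(1−0.6124²)) ≈ 8.77%.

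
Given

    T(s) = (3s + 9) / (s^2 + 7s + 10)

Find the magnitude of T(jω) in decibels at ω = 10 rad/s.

Substitute s = j10: numerator = 9 + j30, denominator = -90 + j70.
|T(j10)| = |9 + j30| / |-90 + j70| = 31.321 / 114.02 ≈ 0.2747.
In decibels: 20·log₁₀(0.2747) ≈ -11.2 dB.

|T(j10)|_dB ≈ -11.2 dB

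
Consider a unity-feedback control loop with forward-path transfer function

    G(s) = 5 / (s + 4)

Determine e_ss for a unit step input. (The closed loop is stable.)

e_ss = 0.4444

G(s) has no poles at the origin.
This is a Type 0 system. Kp = lim_{s→0} G(s) = 5/4.
e_ss = 1/(1 + Kp) = 1/(1 + 5/4) = 4/9 ≈ 0.4444.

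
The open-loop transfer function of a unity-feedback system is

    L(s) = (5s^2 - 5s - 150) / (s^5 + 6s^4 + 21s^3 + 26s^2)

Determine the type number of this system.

Factor s from the denominator: s^5 + 6s^4 + 21s^3 + 26s^2 = s^2·(s^3 + 6s^2 + 21s + 26).
There are 2 poles at the origin, so the system is Type 2.

Type 2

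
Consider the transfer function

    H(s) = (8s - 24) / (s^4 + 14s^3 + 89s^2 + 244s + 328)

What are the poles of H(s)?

s = -5 ± 4j, -2 ± 2j

The poles are the roots of the denominator s^4 + 14s^3 + 89s^2 + 244s + 328 = 0.
No real roots exist; factor into two real quadratics: (s^2 + 10s + 41)(s^2 + 4s + 8) = 0.
Each quadratic gives a conjugate pair via the quadratic formula.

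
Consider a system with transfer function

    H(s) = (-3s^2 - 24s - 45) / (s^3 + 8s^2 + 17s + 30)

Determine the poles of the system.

The poles are the roots of the denominator s^3 + 8s^2 + 17s + 30 = 0.
Trying s = -6: the polynomial evaluates to 0, so (s + 6) is a factor.
Dividing out leaves s^2 + 2s + 5 = 0.
The quadratic formula then gives s = -1 ± 2j.

s = -1 ± 2j, -6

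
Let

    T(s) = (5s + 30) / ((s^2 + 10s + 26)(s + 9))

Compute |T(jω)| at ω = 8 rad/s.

|T(j8)| ≈ 0.04688

Substitute s = j8: numerator = 30 + j40, denominator = -982 + j416.
|T(j8)| = |30 + j40| / |-982 + j416| = 50 / 1066.5 ≈ 0.04688.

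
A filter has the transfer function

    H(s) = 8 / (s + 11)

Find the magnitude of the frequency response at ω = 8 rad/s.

Substitute s = j8: numerator = 8, denominator = 11 + j8.
|H(j8)| = |8| / |11 + j8| = 8 / 13.601 ≈ 0.5882.

|H(j8)| ≈ 0.5882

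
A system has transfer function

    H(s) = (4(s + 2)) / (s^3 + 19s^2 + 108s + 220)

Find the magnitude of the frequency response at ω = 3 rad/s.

Substitute s = j3: numerator = 8 + j12, denominator = 49 + j297.
|H(j3)| = |8 + j12| / |49 + j297| = 14.422 / 301.01 ≈ 0.04791.

|H(j3)| ≈ 0.04791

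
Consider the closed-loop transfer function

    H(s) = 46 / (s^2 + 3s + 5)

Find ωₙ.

Compare the denominator to the standard form s^2 + 2ζωₙs + ωₙ².
ωₙ² = 5, so ωₙ = √5 ≈ 2.236 rad/s.

ωₙ ≈ 2.236 rad/s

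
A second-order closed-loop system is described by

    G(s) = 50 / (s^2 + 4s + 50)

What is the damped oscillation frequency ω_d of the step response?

ω_d ≈ 6.782 rad/s

Comparing s^2 + 4s + 50 to s^2 + 2ζωₙs + ωₙ²: ωₙ = √50 ≈ 7.071 rad/s and ζ = 4/(2·√50) ≈ 0.2828.
ζωₙ = 4/2 = 2, so ω_d = ωₙ√(1−ζ²) = √(ωₙ² − (ζωₙ)²) = √(50 − 2²) = √46 ≈ 6.782 rad/s.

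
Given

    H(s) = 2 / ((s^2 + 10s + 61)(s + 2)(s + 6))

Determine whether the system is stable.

The poles can be read from the denominator factors: s = -5 ± 6j, -2, -6.
Since all poles lie strictly in the left half-plane, the system is stable.

stable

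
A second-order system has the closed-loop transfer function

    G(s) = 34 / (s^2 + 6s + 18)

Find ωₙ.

Compare the denominator to the standard form s^2 + 2ζωₙs + ωₙ².
ωₙ² = 18, so ωₙ = √18 ≈ 4.243 rad/s.

ωₙ ≈ 4.243 rad/s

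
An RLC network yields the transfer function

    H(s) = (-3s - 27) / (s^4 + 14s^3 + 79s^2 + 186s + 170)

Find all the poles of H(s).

The poles are the roots of the denominator s^4 + 14s^3 + 79s^2 + 186s + 170 = 0.
No real roots exist; factor into two real quadratics: (s^2 + 4s + 5)(s^2 + 10s + 34) = 0.
Each quadratic gives a conjugate pair via the quadratic formula.

s = -2 + j, -2 - j, -5 + 3j, -5 - 3j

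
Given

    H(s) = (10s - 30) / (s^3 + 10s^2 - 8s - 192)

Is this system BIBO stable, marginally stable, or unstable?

unstable

The denominator s^3 + 10s^2 - 8s - 192 factors as (s + 6)(s + 8)(s - 4), giving poles at s = -6, -8, 4.
Since the pole(s) at s = 4 lie in the right half-plane, the system is unstable.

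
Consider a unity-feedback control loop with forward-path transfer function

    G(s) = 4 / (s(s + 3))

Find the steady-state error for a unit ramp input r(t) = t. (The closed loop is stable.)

G(s) has one pole at the origin.
This is a Type 1 system. Kv = lim_{s→0} s·G(s) = 4/3.
e_ss = 1/Kv = 1/(4/3) = 3/4 ≈ 0.7500.

e_ss = 0.7500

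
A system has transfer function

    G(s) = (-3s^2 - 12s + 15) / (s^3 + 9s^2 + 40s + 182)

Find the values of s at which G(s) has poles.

s = -1 ± 5j, -7

The poles are the roots of the denominator s^3 + 9s^2 + 40s + 182 = 0.
Trying s = -7: the polynomial evaluates to 0, so (s + 7) is a factor.
Dividing out leaves s^2 + 2s + 26 = 0.
The quadratic formula then gives s = -1 ± 5j.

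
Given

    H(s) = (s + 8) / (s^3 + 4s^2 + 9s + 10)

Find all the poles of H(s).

s = -1 + 2j, -1 - 2j, -2

The poles are the roots of the denominator s^3 + 4s^2 + 9s + 10 = 0.
Trying s = -2: the polynomial evaluates to 0, so (s + 2) is a factor.
Dividing out leaves s^2 + 2s + 5 = 0.
The quadratic formula then gives s = -1 ± 2j.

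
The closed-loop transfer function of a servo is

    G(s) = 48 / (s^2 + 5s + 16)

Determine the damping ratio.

Compare the denominator to the standard form s^2 + 2ζωₙs + ωₙ².
ωₙ² = 16, so ωₙ = 4 rad/s.
2ζωₙ = 5, so ζ = 5/(2·4) = 0.625.

ζ = 0.625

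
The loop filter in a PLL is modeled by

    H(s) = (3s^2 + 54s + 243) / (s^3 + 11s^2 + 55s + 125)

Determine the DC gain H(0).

H(0) = 243/125 ≈ 1.944

Set s = 0: H(0) = (243) / (125) = 243/125.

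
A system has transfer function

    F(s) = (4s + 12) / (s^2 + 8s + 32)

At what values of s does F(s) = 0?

s = -3

Set the numerator to zero: 4s + 12 = 0, i.e. 4·(s + 3) = 0.
So s = -3.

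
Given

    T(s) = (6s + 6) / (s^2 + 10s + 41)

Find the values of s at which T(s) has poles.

s = -5 + 4j, -5 - 4j

The poles are the roots of the denominator s^2 + 10s + 41 = 0.
Using the quadratic formula: s = (-10 ± √(-64))/2 = -5 ± 4j.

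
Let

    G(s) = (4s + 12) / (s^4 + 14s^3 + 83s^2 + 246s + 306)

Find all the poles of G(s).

The poles are the roots of the denominator s^4 + 14s^3 + 83s^2 + 246s + 306 = 0.
No real roots exist; factor into two real quadratics: (s^2 + 6s + 18)(s^2 + 8s + 17) = 0.
Each quadratic gives a conjugate pair via the quadratic formula.

s = -3 + 3j, -3 - 3j, -4 + j, -4 - j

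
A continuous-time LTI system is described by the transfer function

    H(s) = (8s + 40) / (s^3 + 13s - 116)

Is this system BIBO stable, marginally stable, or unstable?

The denominator s^3 + 13s - 116 factors as (s - 4)(s^2 + 4s + 29), giving poles at s = 4, -2 ± 5j.
Since the pole(s) at s = 4 lie in the right half-plane, the system is unstable.

unstable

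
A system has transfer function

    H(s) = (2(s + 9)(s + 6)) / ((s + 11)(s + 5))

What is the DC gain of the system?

At s = 0 each factor (s + a) contributes a and each (s^2 + bs + c) contributes c.
H(0) = 2·(9) · (6) / ((11) · (5)) = 108/55 = 108/55.

H(0) = 108/55 ≈ 1.964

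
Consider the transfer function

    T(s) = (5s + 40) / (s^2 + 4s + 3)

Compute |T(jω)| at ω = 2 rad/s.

|T(j2)| ≈ 5.114

Substitute s = j2: numerator = 40 + j10, denominator = -1 + j8.
|T(j2)| = |40 + j10| / |-1 + j8| = 41.231 / 8.0623 ≈ 5.114.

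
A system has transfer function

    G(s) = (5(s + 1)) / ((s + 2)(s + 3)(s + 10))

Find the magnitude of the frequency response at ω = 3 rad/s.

Substitute s = j3: numerator = 5 + j15, denominator = -75 + j141.
|G(j3)| = |5 + j15| / |-75 + j141| = 15.811 / 159.71 ≈ 0.09900.

|G(j3)| ≈ 0.09900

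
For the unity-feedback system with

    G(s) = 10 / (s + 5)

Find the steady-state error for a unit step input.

G(s) has no poles at the origin.
This is a Type 0 system. Kp = lim_{s→0} G(s) = 10/5 = 2.
e_ss = 1/(1 + Kp) = 1/(1 + 2) = 1/3 ≈ 0.3333.

e_ss = 0.3333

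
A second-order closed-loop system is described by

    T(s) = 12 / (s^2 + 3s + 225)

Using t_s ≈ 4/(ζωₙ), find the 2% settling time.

Comparing s^2 + 3s + 225 to s^2 + 2ζωₙs + ωₙ²: ωₙ = 15 rad/s and ζ = 3/(2·15) = 0.1.
ζωₙ = 3/2 = 1.5, so t_s ≈ 4/(ζωₙ) = 4/1.5 ≈ 2.667 s.

t_s ≈ 2.667 s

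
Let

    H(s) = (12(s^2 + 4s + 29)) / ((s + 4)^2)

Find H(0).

At s = 0 each factor (s + a) contributes a and each (s^2 + bs + c) contributes c.
H(0) = 12·(29) / ((4) · (4)) = 348/16 = 87/4.

H(0) = 87/4 ≈ 21.75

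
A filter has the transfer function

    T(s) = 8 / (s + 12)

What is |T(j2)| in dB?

|T(j2)|_dB ≈ -3.64 dB

Substitute s = j2: numerator = 8, denominator = 12 + j2.
|T(j2)| = |8| / |12 + j2| = 8 / 12.166 ≈ 0.6576.
In decibels: 20·log₁₀(0.6576) ≈ -3.64 dB.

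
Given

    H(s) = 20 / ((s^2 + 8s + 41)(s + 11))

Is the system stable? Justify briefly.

The poles can be read from the denominator factors: s = -4 + 5j, -4 - 5j, -11.
Since all poles lie strictly in the left half-plane, the system is stable.

stable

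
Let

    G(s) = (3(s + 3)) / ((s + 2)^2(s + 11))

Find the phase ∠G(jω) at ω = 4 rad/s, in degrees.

At s = j4: numerator = 9 + j12, denominator = -196 + j128.
∠G = ∠num − ∠den = 53.130° − (146.85°) = -93.72°.

∠G(j4) ≈ -93.72°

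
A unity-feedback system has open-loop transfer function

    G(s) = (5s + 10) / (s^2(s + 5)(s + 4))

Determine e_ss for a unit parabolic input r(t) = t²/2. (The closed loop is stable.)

e_ss = 2

G(s) has 2 poles at the origin.
This is a Type 2 system. Ka = lim_{s→0} s^2·G(s) = 10/20 = 1/2.
e_ss = 1/Ka = 1/(1/2) = 2.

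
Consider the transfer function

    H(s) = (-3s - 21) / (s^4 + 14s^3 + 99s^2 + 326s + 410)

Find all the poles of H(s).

The poles are the roots of the denominator s^4 + 14s^3 + 99s^2 + 326s + 410 = 0.
No real roots exist; factor into two real quadratics: (s^2 + 6s + 10)(s^2 + 8s + 41) = 0.
Each quadratic gives a conjugate pair via the quadratic formula.

s = -3 + j, -3 - j, -4 + 5j, -4 - 5j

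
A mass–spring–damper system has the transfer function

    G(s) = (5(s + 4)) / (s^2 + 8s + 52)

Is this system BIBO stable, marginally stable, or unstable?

The denominator s^2 + 8s + 52 factors as (s^2 + 8s + 52), giving poles at s = -4 ± 6j.
Since all poles lie strictly in the left half-plane, the system is stable.

stable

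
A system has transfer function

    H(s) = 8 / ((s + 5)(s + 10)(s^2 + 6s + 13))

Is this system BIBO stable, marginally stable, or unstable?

stable

The poles can be read from the denominator factors: s = -5, -10, -3 + 2j, -3 - 2j.
Since all poles lie strictly in the left half-plane, the system is stable.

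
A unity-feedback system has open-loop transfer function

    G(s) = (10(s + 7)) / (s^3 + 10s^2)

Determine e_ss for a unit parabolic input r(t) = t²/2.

e_ss = 0.1429

G(s) has 2 poles at the origin.
This is a Type 2 system. Ka = lim_{s→0} s^2·G(s) = 70/10 = 7.
e_ss = 1/Ka = 1/(7) = 1/7 ≈ 0.1429.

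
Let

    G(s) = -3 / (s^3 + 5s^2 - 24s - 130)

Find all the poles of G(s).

The poles are the roots of the denominator s^3 + 5s^2 - 24s - 130 = 0.
Trying s = 5: the polynomial evaluates to 0, so (s - 5) is a factor.
Dividing out leaves s^2 + 10s + 26 = 0.
The quadratic formula then gives s = -5 ± 1j.

s = -5 ± j, 5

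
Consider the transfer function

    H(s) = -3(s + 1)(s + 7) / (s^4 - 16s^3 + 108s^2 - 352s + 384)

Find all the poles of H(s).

s = 4 + 4j, 4 - 4j, 6, 2

The poles are the roots of the denominator s^4 - 16s^3 + 108s^2 - 352s + 384 = 0.
Trying s = 6: the polynomial evaluates to 0, so (s - 6) is a factor.
Dividing out leaves s^3 - 10s^2 + 48s - 64 = 0.
This factors further as (s^2 - 8s + 32)(s - 2) = 0.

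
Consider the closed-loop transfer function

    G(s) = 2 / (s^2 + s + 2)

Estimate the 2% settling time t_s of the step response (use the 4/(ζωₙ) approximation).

t_s ≈ 8 s

Comparing s^2 + s + 2 to s^2 + 2ζωₙs + ωₙ²: ωₙ = √2 ≈ 1.414 rad/s and ζ = 1/(2·√2) ≈ 0.3536.
ζωₙ = 1/2 = 0.5, so t_s ≈ 4/(ζωₙ) = 4/0.5 = 8 s.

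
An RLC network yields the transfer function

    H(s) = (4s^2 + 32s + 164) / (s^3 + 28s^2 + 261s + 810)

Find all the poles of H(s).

The poles are the roots of the denominator s^3 + 28s^2 + 261s + 810 = 0.
Trying s = -10: the polynomial evaluates to 0, so (s + 10) is a factor.
Dividing out leaves s^2 + 18s + 81 = 0.
Factoring the quadratic: (s + 9)^2 = 0.

s = -10, -9, -9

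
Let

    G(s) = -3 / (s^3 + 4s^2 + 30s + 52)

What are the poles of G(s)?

s = -1 + 5j, -1 - 5j, -2

The poles are the roots of the denominator s^3 + 4s^2 + 30s + 52 = 0.
Trying s = -2: the polynomial evaluates to 0, so (s + 2) is a factor.
Dividing out leaves s^2 + 2s + 26 = 0.
The quadratic formula then gives s = -1 ± 5j.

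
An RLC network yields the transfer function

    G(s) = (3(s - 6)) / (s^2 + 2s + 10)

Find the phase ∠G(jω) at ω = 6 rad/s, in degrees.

At s = j6: numerator = -18 + j18, denominator = -26 + j12.
∠G = ∠num − ∠den = 135° − (155.22°) = -20.22°.

∠G(j6) ≈ -20.22°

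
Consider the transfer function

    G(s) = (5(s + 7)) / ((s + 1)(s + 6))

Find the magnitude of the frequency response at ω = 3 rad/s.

|G(j3)| ≈ 1.795

Substitute s = j3: numerator = 35 + j15, denominator = -3 + j21.
|G(j3)| = |35 + j15| / |-3 + j21| = 38.079 / 21.213 ≈ 1.795.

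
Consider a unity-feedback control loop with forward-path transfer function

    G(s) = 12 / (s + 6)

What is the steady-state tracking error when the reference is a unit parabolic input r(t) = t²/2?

e_ss = ∞

G(s) has no poles at the origin.
This is a Type 0 system; Ka = lim_{s→0} s^2·G(s) = 0, so the steady-state error for a parabola input is infinite.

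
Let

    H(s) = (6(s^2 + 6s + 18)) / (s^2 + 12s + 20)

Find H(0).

H(0) = 27/5 ≈ 5.400

Set s = 0: H(0) = (108) / (20) = 27/5.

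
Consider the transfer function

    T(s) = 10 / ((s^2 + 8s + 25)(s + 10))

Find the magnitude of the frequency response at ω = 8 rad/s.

Substitute s = j8: numerator = 10, denominator = -902 + j328.
|T(j8)| = |10| / |-902 + j328| = 10 / 959.79 ≈ 0.01042.

|T(j8)| ≈ 0.01042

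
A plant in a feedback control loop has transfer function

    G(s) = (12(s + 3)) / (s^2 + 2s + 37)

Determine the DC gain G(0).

At s = 0 each factor (s + a) contributes a and each (s^2 + bs + c) contributes c.
G(0) = 12·(3) / ((37)) = 36/37 = 36/37.

G(0) = 36/37 ≈ 0.9730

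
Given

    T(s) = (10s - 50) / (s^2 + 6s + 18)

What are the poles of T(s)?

The poles are the roots of the denominator s^2 + 6s + 18 = 0.
Using the quadratic formula: s = (-6 ± √(-36))/2 = -3 ± 3j.

s = -3 ± 3j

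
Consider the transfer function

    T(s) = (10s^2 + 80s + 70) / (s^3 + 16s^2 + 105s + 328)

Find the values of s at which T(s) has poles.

s = -4 ± 5j, -8

The poles are the roots of the denominator s^3 + 16s^2 + 105s + 328 = 0.
Trying s = -8: the polynomial evaluates to 0, so (s + 8) is a factor.
Dividing out leaves s^2 + 8s + 41 = 0.
The quadratic formula then gives s = -4 ± 5j.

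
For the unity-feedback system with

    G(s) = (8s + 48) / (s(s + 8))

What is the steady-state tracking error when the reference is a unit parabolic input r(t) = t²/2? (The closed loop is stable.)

G(s) has one pole at the origin.
This is a Type 1 system; Ka = lim_{s→0} s^2·G(s) = 0, so the steady-state error for a parabola input is infinite.

e_ss = ∞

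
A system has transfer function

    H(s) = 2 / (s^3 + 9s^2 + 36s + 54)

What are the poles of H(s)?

The poles are the roots of the denominator s^3 + 9s^2 + 36s + 54 = 0.
Trying s = -3: the polynomial evaluates to 0, so (s + 3) is a factor.
Dividing out leaves s^2 + 6s + 18 = 0.
The quadratic formula then gives s = -3 ± 3j.

s = -3 ± 3j, -3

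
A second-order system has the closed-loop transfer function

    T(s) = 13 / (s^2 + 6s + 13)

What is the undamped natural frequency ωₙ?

Compare the denominator to the standard form s^2 + 2ζωₙs + ωₙ².
ωₙ² = 13, so ωₙ = √13 ≈ 3.606 rad/s.

ωₙ ≈ 3.606 rad/s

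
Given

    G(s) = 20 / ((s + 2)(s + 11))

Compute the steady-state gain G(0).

At s = 0 each factor (s + a) contributes a and each (s^2 + bs + c) contributes c.
G(0) = 20·1 / ((2) · (11)) = 20/22 = 10/11.

G(0) = 10/11 ≈ 0.9091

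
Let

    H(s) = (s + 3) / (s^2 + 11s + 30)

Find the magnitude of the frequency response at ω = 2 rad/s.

Substitute s = j2: numerator = 3 + j2, denominator = 26 + j22.
|H(j2)| = |3 + j2| / |26 + j22| = 3.6056 / 34.059 ≈ 0.1059.

|H(j2)| ≈ 0.1059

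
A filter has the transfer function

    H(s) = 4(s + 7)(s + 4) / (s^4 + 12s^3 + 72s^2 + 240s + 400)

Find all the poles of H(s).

s = -4 ± 2j, -2 ± 4j

The poles are the roots of the denominator s^4 + 12s^3 + 72s^2 + 240s + 400 = 0.
No real roots exist; factor into two real quadratics: (s^2 + 8s + 20)(s^2 + 4s + 20) = 0.
Each quadratic gives a conjugate pair via the quadratic formula.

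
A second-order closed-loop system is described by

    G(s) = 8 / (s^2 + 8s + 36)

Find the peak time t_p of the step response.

Comparing s^2 + 8s + 36 to s^2 + 2ζωₙs + ωₙ²: ωₙ = 6 rad/s and ζ = 8/(2·6) ≈ 0.6667.
ζωₙ = 8/2 = 4, so ω_d = ωₙ√(1−ζ²) = √(ωₙ² − (ζωₙ)²) = √(36 − 4²) = √20 ≈ 4.472 rad/s.
t_p = π/ω_d = π/4.472 ≈ 0.7025 s.

t_p ≈ 0.7025 s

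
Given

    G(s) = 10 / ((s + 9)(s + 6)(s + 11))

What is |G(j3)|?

|G(j3)| ≈ 0.01378

Substitute s = j3: numerator = 10, denominator = 360 + j630.
|G(j3)| = |10| / |360 + j630| = 10 / 725.60 ≈ 0.01378.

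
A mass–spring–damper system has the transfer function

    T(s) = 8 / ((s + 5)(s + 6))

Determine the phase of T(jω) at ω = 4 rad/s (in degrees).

At s = j4: numerator = 8, denominator = 14 + j44.
∠T = ∠num − ∠den = 0° − (72.350°) = -72.35°.

∠T(j4) ≈ -72.35°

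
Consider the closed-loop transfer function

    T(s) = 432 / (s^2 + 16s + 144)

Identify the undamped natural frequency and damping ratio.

Compare the denominator to the standard form s^2 + 2ζωₙs + ωₙ².
ωₙ² = 144, so ωₙ = 12 rad/s.
2ζωₙ = 16, so ζ = 16/(2·12) ≈ 0.6667.

ωₙ = 12 rad/s, ζ ≈ 0.6667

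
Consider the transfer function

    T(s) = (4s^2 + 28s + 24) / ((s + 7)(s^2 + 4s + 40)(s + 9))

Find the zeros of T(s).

Set the numerator to zero: 4s^2 + 28s + 24 = 0, i.e. 4·(s^2 + 7s + 6) = 0.
Factoring: (s + 1)(s + 6) = 0.

s = -1, -6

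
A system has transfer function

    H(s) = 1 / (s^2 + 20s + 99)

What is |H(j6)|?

Substitute s = j6: numerator = 1, denominator = 63 + j120.
|H(j6)| = |1| / |63 + j120| = 1 / 135.53 ≈ 0.007378.

|H(j6)| ≈ 0.007378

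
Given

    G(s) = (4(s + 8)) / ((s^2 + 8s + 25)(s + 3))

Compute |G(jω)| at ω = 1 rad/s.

Substitute s = j1: numerator = 32 + j4, denominator = 64 + j48.
|G(j1)| = |32 + j4| / |64 + j48| = 32.249 / 80 ≈ 0.4031.

|G(j1)| ≈ 0.4031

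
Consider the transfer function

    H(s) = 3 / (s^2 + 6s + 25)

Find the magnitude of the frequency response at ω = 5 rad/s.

Substitute s = j5: numerator = 3, denominator = j30.
|H(j5)| = |3| / |j30| = 3 / 30 = 0.1000.

|H(j5)| = 0.1000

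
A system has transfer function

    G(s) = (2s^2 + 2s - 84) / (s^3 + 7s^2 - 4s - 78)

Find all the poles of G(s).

s = -5 + j, -5 - j, 3

The poles are the roots of the denominator s^3 + 7s^2 - 4s - 78 = 0.
Trying s = 3: the polynomial evaluates to 0, so (s - 3) is a factor.
Dividing out leaves s^2 + 10s + 26 = 0.
The quadratic formula then gives s = -5 ± 1j.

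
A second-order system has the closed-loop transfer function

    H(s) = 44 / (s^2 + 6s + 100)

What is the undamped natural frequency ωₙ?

Compare the denominator to the standard form s^2 + 2ζωₙs + ωₙ².
ωₙ² = 100, so ωₙ = 10 rad/s.

ωₙ = 10 rad/s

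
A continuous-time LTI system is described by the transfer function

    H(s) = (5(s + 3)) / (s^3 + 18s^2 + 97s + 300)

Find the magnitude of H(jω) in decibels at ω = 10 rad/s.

|H(j10)|_dB ≈ -29.2 dB

Substitute s = j10: numerator = 15 + j50, denominator = -1500 - j30.
|H(j10)| = |15 + j50| / |-1500 - j30| = 52.202 / 1500.3 ≈ 0.03479.
In decibels: 20·log₁₀(0.03479) ≈ -29.2 dB.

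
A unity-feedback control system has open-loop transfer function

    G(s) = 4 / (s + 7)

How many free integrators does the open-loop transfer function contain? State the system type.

Type 0

The denominator has no factor of s at the origin — no free integrator — so this is a Type 0 system.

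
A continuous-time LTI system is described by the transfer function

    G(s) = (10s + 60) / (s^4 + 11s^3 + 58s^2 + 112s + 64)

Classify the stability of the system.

stable

The denominator s^4 + 11s^3 + 58s^2 + 112s + 64 factors as (s^2 + 8s + 32)(s + 2)(s + 1), giving poles at s = -4 + 4j, -4 - 4j, -2, -1.
Since all poles lie strictly in the left half-plane, the system is stable.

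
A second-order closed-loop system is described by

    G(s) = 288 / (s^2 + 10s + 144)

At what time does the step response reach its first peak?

Comparing s^2 + 10s + 144 to s^2 + 2ζωₙs + ωₙ²: ωₙ = 12 rad/s and ζ = 10/(2·12) ≈ 0.4167.
ζωₙ = 10/2 = 5, so ω_d = ωₙ√(1−ζ²) = √(ωₙ² − (ζωₙ)²) = √(144 − 5²) = √119 ≈ 10.91 rad/s.
t_p = π/ω_d = π/10.91 ≈ 0.2880 s.

t_p ≈ 0.2880 s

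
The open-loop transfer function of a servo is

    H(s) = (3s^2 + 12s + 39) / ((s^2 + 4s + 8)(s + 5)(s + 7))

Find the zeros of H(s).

s = -2 ± 3j

Set the numerator to zero: 3s^2 + 12s + 39 = 0, i.e. 3·(s^2 + 4s + 13) = 0.
Factoring: (s^2 + 4s + 13) = 0.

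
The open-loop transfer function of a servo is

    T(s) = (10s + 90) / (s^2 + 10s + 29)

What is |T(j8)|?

|T(j8)| ≈ 1.379

Substitute s = j8: numerator = 90 + j80, denominator = -35 + j80.
|T(j8)| = |90 + j80| / |-35 + j80| = 120.42 / 87.321 ≈ 1.379.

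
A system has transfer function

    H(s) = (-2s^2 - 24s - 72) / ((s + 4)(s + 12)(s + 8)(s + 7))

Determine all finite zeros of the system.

s = -6, -6

Set the numerator to zero: -2s^2 - 24s - 72 = 0, i.e. -2·(s^2 + 12s + 36) = 0.
Factoring: (s + 6)^2 = 0.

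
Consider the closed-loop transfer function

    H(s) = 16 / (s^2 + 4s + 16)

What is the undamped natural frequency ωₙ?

ωₙ = 4 rad/s

Compare the denominator to the standard form s^2 + 2ζωₙs + ωₙ².
ωₙ² = 16, so ωₙ = 4 rad/s.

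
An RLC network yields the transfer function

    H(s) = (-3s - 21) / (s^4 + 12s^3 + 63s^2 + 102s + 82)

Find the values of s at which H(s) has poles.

s = -1 + j, -1 - j, -5 + 4j, -5 - 4j

The poles are the roots of the denominator s^4 + 12s^3 + 63s^2 + 102s + 82 = 0.
No real roots exist; factor into two real quadratics: (s^2 + 2s + 2)(s^2 + 10s + 41) = 0.
Each quadratic gives a conjugate pair via the quadratic formula.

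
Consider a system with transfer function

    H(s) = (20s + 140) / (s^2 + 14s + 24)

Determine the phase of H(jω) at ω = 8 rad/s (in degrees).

At s = j8: numerator = 140 + j160, denominator = -40 + j112.
∠H = ∠num − ∠den = 48.814° − (109.65°) = -60.84°.

∠H(j8) ≈ -60.84°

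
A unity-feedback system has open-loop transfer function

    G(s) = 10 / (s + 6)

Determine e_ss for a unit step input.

e_ss = 0.3750

G(s) has no poles at the origin.
This is a Type 0 system. Kp = lim_{s→0} G(s) = 10/6 = 5/3.
e_ss = 1/(1 + Kp) = 1/(1 + 5/3) = 3/8 ≈ 0.3750.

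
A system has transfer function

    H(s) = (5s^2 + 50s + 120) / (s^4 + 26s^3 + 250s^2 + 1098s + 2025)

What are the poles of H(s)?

The poles are the roots of the denominator s^4 + 26s^3 + 250s^2 + 1098s + 2025 = 0.
Trying s = -9: the polynomial evaluates to 0, so (s + 9) is a factor.
Dividing out leaves s^3 + 17s^2 + 97s + 225 = 0.
This factors further as (s^2 + 8s + 25)(s + 9) = 0.

s = -4 + 3j, -4 - 3j, -9, -9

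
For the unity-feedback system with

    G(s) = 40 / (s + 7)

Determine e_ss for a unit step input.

G(s) has no poles at the origin.
This is a Type 0 system. Kp = lim_{s→0} G(s) = 40/7.
e_ss = 1/(1 + Kp) = 1/(1 + 40/7) = 7/47 ≈ 0.1489.

e_ss = 0.1489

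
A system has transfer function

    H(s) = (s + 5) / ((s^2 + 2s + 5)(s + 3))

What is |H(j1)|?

Substitute s = j1: numerator = 5 + j1, denominator = 10 + j10.
|H(j1)| = |5 + j1| / |10 + j10| = 5.0990 / 14.142 ≈ 0.3606.

|H(j1)| ≈ 0.3606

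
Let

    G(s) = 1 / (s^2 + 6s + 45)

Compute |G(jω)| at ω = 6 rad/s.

|G(j6)| ≈ 0.02695

Substitute s = j6: numerator = 1, denominator = 9 + j36.
|G(j6)| = |1| / |9 + j36| = 1 / 37.108 ≈ 0.02695.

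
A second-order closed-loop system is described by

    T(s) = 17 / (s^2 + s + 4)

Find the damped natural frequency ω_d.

ω_d ≈ 1.936 rad/s

Comparing s^2 + s + 4 to s^2 + 2ζωₙs + ωₙ²: ωₙ = 2 rad/s and ζ = 1/(2·2) = 0.25.
ζωₙ = 1/2 = 0.5, so ω_d = ωₙ√(1−ζ²) = √(ωₙ² − (ζωₙ)²) = √(4 − 0.5²) = √3.75 ≈ 1.936 rad/s.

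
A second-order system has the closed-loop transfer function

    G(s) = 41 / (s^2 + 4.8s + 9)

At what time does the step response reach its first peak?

Comparing s^2 + 4.8s + 9 to s^2 + 2ζωₙs + ωₙ²: ωₙ = 3 rad/s and ζ = 4.8/(2·3) = 0.8.
ζωₙ = 4.8/2 = 2.4, so ω_d = ωₙ√(1−ζ²) = √(ωₙ² − (ζωₙ)²) = √(9 − 2.4²) = √3.24 = 1.800 rad/s.
t_p = π/ω_d = π/1.800 ≈ 1.745 s.

t_p ≈ 1.745 s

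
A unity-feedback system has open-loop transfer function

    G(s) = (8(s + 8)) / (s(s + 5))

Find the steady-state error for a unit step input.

G(s) has one pole at the origin.
This is a Type 1 system; for a step input the steady-state error is zero.

e_ss = 0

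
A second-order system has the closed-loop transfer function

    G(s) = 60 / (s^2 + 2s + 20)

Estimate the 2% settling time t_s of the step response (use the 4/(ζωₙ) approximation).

Comparing s^2 + 2s + 20 to s^2 + 2ζωₙs + ωₙ²: ωₙ = √20 ≈ 4.472 rad/s and ζ = 2/(2·√20) ≈ 0.2236.
ζωₙ = 2/2 = 1, so t_s ≈ 4/(ζωₙ) = 4/1 = 4 s.

t_s ≈ 4 s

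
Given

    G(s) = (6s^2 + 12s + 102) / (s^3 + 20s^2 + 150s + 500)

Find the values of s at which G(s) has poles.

s = -5 + 5j, -5 - 5j, -10

The poles are the roots of the denominator s^3 + 20s^2 + 150s + 500 = 0.
Trying s = -10: the polynomial evaluates to 0, so (s + 10) is a factor.
Dividing out leaves s^2 + 10s + 50 = 0.
The quadratic formula then gives s = -5 ± 5j.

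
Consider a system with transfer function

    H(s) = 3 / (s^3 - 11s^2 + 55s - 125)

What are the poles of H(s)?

The poles are the roots of the denominator s^3 - 11s^2 + 55s - 125 = 0.
Trying s = 5: the polynomial evaluates to 0, so (s - 5) is a factor.
Dividing out leaves s^2 - 6s + 25 = 0.
The quadratic formula then gives s = 3 ± 4j.

s = 3 + 4j, 3 - 4j, 5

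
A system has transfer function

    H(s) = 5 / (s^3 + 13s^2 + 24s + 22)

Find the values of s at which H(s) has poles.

s = -1 ± j, -11

The poles are the roots of the denominator s^3 + 13s^2 + 24s + 22 = 0.
Trying s = -11: the polynomial evaluates to 0, so (s + 11) is a factor.
Dividing out leaves s^2 + 2s + 2 = 0.
The quadratic formula then gives s = -1 ± 1j.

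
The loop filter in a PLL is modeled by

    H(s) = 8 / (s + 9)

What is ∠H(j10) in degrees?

At s = j10: numerator = 8, denominator = 9 + j10.
∠H = ∠num − ∠den = 0° − (48.013°) = -48.01°.

∠H(j10) ≈ -48.01°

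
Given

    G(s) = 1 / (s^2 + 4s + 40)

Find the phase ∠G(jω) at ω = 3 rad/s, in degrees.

At s = j3: numerator = 1, denominator = 31 + j12.
∠G = ∠num − ∠den = 0° − (21.161°) = -21.16°.

∠G(j3) ≈ -21.16°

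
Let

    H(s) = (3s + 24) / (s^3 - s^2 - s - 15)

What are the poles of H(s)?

s = -1 + 2j, -1 - 2j, 3

The poles are the roots of the denominator s^3 - s^2 - s - 15 = 0.
Trying s = 3: the polynomial evaluates to 0, so (s - 3) is a factor.
Dividing out leaves s^2 + 2s + 5 = 0.
The quadratic formula then gives s = -1 ± 2j.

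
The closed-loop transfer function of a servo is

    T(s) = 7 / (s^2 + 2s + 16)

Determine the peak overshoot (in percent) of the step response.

Comparing s^2 + 2s + 16 to s^2 + 2ζωₙs + ωₙ²: ωₙ = 4 rad/s and ζ = 2/(2·4) = 0.25.
%OS = 100·exp(−πζ/√(1−ζ²)) = 100·exp(−π·0.25/√(1−0.25²)) ≈ 44.4%.

%OS ≈ 44.4%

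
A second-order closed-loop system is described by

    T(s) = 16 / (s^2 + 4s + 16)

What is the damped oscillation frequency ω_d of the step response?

ω_d ≈ 3.464 rad/s

Comparing s^2 + 4s + 16 to s^2 + 2ζωₙs + ωₙ²: ωₙ = 4 rad/s and ζ = 4/(2·4) = 0.5.
ζωₙ = 4/2 = 2, so ω_d = ωₙ√(1−ζ²) = √(ωₙ² − (ζωₙ)²) = √(16 − 2²) = √12 ≈ 3.464 rad/s.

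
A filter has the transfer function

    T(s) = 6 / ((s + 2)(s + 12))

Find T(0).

T(0) = 1/4 ≈ 0.2500

At s = 0 each factor (s + a) contributes a and each (s^2 + bs + c) contributes c.
T(0) = 6·1 / ((2) · (12)) = 6/24 = 1/4.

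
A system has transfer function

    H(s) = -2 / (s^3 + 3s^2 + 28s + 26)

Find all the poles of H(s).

The poles are the roots of the denominator s^3 + 3s^2 + 28s + 26 = 0.
Trying s = -1: the polynomial evaluates to 0, so (s + 1) is a factor.
Dividing out leaves s^2 + 2s + 26 = 0.
The quadratic formula then gives s = -1 ± 5j.

s = -1 ± 5j, -1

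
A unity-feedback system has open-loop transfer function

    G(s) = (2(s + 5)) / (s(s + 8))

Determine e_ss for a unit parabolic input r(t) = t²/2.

G(s) has one pole at the origin.
This is a Type 1 system; Ka = lim_{s→0} s^2·G(s) = 0, so the steady-state error for a parabola input is infinite.

e_ss = ∞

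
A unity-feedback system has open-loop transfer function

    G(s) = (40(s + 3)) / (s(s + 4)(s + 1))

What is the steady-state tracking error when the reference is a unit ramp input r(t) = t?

G(s) has one pole at the origin.
This is a Type 1 system. Kv = lim_{s→0} s·G(s) = 120/4 = 30.
e_ss = 1/Kv = 1/(30) = 1/30 ≈ 0.03333.

e_ss = 0.03333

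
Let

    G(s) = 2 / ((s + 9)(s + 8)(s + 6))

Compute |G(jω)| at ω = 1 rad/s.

|G(j1)| ≈ 0.004504

Substitute s = j1: numerator = 2, denominator = 409 + j173.
|G(j1)| = |2| / |409 + j173| = 2 / 444.08 ≈ 0.004504.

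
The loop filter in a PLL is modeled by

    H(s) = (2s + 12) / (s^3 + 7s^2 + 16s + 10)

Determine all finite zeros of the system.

s = -6

Set the numerator to zero: 2s + 12 = 0, i.e. 2·(s + 6) = 0.
So s = -6.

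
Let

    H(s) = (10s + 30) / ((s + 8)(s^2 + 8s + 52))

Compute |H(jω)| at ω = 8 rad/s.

Substitute s = j8: numerator = 30 + j80, denominator = -608 + j416.
|H(j8)| = |30 + j80| / |-608 + j416| = 85.440 / 736.70 ≈ 0.1160.

|H(j8)| ≈ 0.1160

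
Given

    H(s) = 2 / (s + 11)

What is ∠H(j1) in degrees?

∠H(j1) ≈ -5.194°

At s = j1: numerator = 2, denominator = 11 + j1.
∠H = ∠num − ∠den = 0° − (5.1944°) = -5.194°.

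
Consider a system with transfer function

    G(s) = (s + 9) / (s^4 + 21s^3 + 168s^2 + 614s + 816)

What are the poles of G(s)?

The poles are the roots of the denominator s^4 + 21s^3 + 168s^2 + 614s + 816 = 0.
Trying s = -8: the polynomial evaluates to 0, so (s + 8) is a factor.
Dividing out leaves s^3 + 13s^2 + 64s + 102 = 0.
This factors further as (s^2 + 10s + 34)(s + 3) = 0.

s = -5 + 3j, -5 - 3j, -8, -3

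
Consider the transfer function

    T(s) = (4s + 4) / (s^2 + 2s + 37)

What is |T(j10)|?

|T(j10)| ≈ 0.6082

Substitute s = j10: numerator = 4 + j40, denominator = -63 + j20.
|T(j10)| = |4 + j40| / |-63 + j20| = 40.200 / 66.098 ≈ 0.6082.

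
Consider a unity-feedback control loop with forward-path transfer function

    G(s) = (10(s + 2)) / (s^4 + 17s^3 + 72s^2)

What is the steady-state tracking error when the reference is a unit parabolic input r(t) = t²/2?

e_ss = 3.600

G(s) has 2 poles at the origin.
This is a Type 2 system. Ka = lim_{s→0} s^2·G(s) = 20/72 = 5/18.
e_ss = 1/Ka = 1/(5/18) = 18/5 ≈ 3.600.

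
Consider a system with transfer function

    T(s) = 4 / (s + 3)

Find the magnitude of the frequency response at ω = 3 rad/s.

Substitute s = j3: numerator = 4, denominator = 3 + j3.
|T(j3)| = |4| / |3 + j3| = 4 / 4.2426 ≈ 0.9428.

|T(j3)| ≈ 0.9428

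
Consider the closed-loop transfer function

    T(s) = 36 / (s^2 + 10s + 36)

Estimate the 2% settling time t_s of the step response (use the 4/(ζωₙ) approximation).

Comparing s^2 + 10s + 36 to s^2 + 2ζωₙs + ωₙ²: ωₙ = 6 rad/s and ζ = 10/(2·6) ≈ 0.8333.
ζωₙ = 10/2 = 5, so t_s ≈ 4/(ζωₙ) = 4/5 = 0.8000 s.

t_s ≈ 0.8000 s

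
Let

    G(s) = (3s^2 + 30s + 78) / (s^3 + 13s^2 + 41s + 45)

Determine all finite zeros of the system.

Set the numerator to zero: 3s^2 + 30s + 78 = 0, i.e. 3·(s^2 + 10s + 26) = 0.
Factoring: (s^2 + 10s + 26) = 0.

s = -5 ± j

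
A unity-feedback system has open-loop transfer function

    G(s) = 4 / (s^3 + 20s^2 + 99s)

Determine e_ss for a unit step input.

e_ss = 0

G(s) has one pole at the origin.
This is a Type 1 system; for a step input the steady-state error is zero.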